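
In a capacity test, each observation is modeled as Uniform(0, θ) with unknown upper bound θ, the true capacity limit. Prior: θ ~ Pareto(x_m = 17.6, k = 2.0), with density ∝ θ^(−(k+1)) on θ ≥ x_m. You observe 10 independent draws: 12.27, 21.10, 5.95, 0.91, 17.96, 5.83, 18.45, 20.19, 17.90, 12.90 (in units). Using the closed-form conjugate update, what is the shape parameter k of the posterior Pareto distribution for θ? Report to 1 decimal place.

A Pareto(scale x_m, shape k) prior on the upper bound θ of Uniform(0, θ) is conjugate: posterior is Pareto(max(x_m, max xᵢ), k + n).
Sample maximum = 21.10; prior scale x_m = 17.6 → posterior scale = max = 21.10.
Posterior shape = 2.0 + 10 = 12.0.
Posterior shape k = 12.0.

12.0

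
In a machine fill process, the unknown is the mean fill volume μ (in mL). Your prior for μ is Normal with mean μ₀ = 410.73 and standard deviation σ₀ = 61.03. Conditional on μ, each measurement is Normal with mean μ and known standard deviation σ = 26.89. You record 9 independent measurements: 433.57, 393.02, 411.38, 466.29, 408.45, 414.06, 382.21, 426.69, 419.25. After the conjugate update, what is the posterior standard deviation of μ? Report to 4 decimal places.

8.8682

For Normal data with known variance σ², a Normal(μ₀, σ₀²) prior on μ is conjugate. Posterior precision = 1/σ₀² + n/σ²; posterior mean is the precision-weighted average of μ₀ and x̄.
σ₀² = 61.03² = 3724.6609, σ² = 26.89² = 723.0721; σ² + n·σ₀² = 723.0721 + 9·3724.6609 = 34245.0202.
Posterior precision = 1/σ₀² + n/σ² = 1/3724.6609 + 9/723.0721 = (σ² + n·σ₀²)/(σ₀²σ²) = 34245.0202/(3724.6609·723.0721); posterior variance σₙ² = σ₀²σ²/(σ² + n·σ₀²) = 3724.6609·723.0721/34245.0202 = 78.644964.
Posterior SD = √σₙ² = √(3724.6609·723.0721/34245.0202) = 8.8682.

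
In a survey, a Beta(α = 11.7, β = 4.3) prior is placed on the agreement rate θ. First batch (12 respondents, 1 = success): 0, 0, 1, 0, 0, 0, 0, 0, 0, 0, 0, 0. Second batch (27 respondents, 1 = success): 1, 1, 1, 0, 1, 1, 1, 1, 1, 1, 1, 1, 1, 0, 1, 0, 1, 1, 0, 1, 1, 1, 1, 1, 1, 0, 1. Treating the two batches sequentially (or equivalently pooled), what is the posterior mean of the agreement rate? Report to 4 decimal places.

The Beta prior is conjugate to a Binomial/Bernoulli likelihood; the update adds successes to α and failures to β.
After batch 1: Beta(11.7+1, 4.3+11) = Beta(12.7, 15.3).
After batch 2: Beta(12.7+22, 15.3+5) = Beta(34.7, 20.3).
Posterior mean = α/(α+β) = 34.7/55.0 = 0.6309.

0.6309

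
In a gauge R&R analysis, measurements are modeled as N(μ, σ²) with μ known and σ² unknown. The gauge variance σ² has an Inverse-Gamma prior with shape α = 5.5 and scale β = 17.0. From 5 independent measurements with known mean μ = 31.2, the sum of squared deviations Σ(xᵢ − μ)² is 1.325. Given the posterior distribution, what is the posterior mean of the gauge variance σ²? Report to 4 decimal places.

2.5232

With known mean μ and an Inverse-Gamma(α, β) prior on σ², the Normal likelihood is conjugate: posterior is Inv-Gamma(α + n/2, β + Σ(xᵢ−μ)²/2).
Posterior: Inv-Gamma(5.5 + 5/2, 17.0 + 1.325/2) = Inv-Gamma(8.00, 17.6625).
E[σ²|data] = β/(α−1) = 17.6625/7.00 = 2.5232.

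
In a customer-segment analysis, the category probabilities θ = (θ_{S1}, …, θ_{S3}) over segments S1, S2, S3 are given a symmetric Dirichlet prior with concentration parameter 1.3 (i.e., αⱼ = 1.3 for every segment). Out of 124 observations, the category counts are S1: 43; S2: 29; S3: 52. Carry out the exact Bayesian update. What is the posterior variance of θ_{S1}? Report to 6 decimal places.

The Dirichlet prior is conjugate to the Multinomial likelihood: each posterior αⱼ = prior αⱼ + observed count nⱼ.
Posterior concentration: (44.3, 30.3, 53.3), total = 127.9.
Var[θ_j] = α_j(Σα−α_j)/((Σα)²(Σα+1)) = 44.3·83.6/(127.9²·128.9) = 0.001756.

0.001756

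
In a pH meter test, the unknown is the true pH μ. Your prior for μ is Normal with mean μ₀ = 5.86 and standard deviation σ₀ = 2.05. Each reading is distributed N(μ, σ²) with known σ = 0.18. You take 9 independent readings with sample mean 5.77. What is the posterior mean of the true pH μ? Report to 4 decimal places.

5.7701

For Normal data with known variance σ², a Normal(μ₀, σ₀²) prior on μ is conjugate. Posterior precision = 1/σ₀² + n/σ²; posterior mean is the precision-weighted average of μ₀ and x̄.
n·x̄ = 9·5.77 = 51.93.
σ₀² = 2.05² = 4.2025, σ² = 0.18² = 0.0324; σ² + n·σ₀² = 0.0324 + 9·4.2025 = 37.8549.
Posterior mean = (μ₀/σ₀² + n·x̄/σ²)/(1/σ₀² + n/σ²) = (σ²·μ₀ + σ₀²·n·x̄)/(σ² + n·σ₀²) = (0.0324·5.86 + 4.2025·51.93)/37.8549 = 218.425689/37.8549 = 5.7701.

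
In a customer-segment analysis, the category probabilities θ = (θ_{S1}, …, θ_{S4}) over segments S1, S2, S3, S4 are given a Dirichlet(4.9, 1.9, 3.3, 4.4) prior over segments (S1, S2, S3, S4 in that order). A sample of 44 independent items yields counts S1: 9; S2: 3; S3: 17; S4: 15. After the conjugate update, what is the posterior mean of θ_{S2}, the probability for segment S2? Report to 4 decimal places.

The Dirichlet prior is conjugate to the Multinomial likelihood: each posterior αⱼ = prior αⱼ + observed count nⱼ.
Posterior concentration: (13.9, 4.9, 20.3, 19.4), total = 58.5.
E[θ_{S2}|data] = α_{S2}/Σα = 4.9/58.5 = 0.0838.

0.0838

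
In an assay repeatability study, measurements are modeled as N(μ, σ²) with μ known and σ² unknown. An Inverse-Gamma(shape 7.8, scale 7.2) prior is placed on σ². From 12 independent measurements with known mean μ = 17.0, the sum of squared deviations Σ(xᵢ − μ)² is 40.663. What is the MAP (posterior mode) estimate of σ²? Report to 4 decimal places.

With known mean μ and an Inverse-Gamma(α, β) prior on σ², the Normal likelihood is conjugate: posterior is Inv-Gamma(α + n/2, β + Σ(xᵢ−μ)²/2).
Posterior: Inv-Gamma(7.8 + 12/2, 7.2 + 40.663/2) = Inv-Gamma(13.80, 27.5315).
Mode = β/(α+1) = 27.5315/14.80 = 1.8602.

1.8602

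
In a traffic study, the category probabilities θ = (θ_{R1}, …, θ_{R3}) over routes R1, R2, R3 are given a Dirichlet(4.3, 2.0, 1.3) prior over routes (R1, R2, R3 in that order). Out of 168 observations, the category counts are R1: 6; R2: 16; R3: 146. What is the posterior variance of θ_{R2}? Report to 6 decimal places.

The Dirichlet prior is conjugate to the Multinomial likelihood: each posterior αⱼ = prior αⱼ + observed count nⱼ.
Posterior concentration: (10.3, 18.0, 147.3), total = 175.6.
Var[θ_j] = α_j(Σα−α_j)/((Σα)²(Σα+1)) = 18.0·157.6/(175.6²·176.6) = 0.000521.

0.000521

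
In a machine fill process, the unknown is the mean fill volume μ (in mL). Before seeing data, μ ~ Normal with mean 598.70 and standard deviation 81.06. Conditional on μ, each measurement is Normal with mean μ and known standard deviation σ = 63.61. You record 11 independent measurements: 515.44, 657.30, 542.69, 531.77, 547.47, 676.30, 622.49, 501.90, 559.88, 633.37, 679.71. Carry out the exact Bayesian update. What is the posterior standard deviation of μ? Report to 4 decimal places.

For Normal data with known variance σ², a Normal(μ₀, σ₀²) prior on μ is conjugate. Posterior precision = 1/σ₀² + n/σ²; posterior mean is the precision-weighted average of μ₀ and x̄.
σ₀² = 81.06² = 6570.7236, σ² = 63.61² = 4046.2321; σ² + n·σ₀² = 4046.2321 + 11·6570.7236 = 76324.1917.
Posterior precision = 1/σ₀² + n/σ² = 1/6570.7236 + 11/4046.2321 = (σ² + n·σ₀²)/(σ₀²σ²) = 76324.1917/(6570.7236·4046.2321); posterior variance σₙ² = σ₀²σ²/(σ² + n·σ₀²) = 6570.7236·4046.2321/76324.1917 = 348.338740.
Posterior SD = √σₙ² = √(6570.7236·4046.2321/76324.1917) = 18.6638.

18.6638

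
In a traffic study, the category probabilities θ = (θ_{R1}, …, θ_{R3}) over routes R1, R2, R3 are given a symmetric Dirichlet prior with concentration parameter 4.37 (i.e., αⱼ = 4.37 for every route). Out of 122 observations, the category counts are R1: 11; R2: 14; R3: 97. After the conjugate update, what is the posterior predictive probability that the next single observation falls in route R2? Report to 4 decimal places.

The Dirichlet prior is conjugate to the Multinomial likelihood: each posterior αⱼ = prior αⱼ + observed count nⱼ.
Posterior concentration: (15.37, 18.37, 101.37), total = 135.11.
P(next = R2 | data) = α_{R2}/Σα = 0.1360.

0.1360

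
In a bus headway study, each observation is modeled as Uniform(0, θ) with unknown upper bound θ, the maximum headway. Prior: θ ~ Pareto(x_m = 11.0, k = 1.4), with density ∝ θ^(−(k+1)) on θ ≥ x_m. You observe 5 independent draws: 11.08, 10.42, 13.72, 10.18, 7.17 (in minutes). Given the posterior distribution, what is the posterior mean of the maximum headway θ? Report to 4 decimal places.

A Pareto(scale x_m, shape k) prior on the upper bound θ of Uniform(0, θ) is conjugate: posterior is Pareto(max(x_m, max xᵢ), k + n).
Sample maximum = 13.72; prior scale x_m = 11.0 → posterior scale = max = 13.72.
Posterior shape = 1.4 + 5 = 6.4.
E[θ|data] = k·x_m/(k−1) = 6.4·13.72/5.4 = 16.2607.

16.2607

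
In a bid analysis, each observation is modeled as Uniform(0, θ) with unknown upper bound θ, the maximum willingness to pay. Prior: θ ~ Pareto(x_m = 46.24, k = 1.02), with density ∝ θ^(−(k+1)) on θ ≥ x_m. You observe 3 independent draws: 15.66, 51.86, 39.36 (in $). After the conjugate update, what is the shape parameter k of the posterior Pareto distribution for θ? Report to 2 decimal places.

A Pareto(scale x_m, shape k) prior on the upper bound θ of Uniform(0, θ) is conjugate: posterior is Pareto(max(x_m, max xᵢ), k + n).
Sample maximum = 51.86; prior scale x_m = 46.24 → posterior scale = max = 51.86.
Posterior shape = 1.02 + 3 = 4.02.
Posterior shape k = 4.02.

4.02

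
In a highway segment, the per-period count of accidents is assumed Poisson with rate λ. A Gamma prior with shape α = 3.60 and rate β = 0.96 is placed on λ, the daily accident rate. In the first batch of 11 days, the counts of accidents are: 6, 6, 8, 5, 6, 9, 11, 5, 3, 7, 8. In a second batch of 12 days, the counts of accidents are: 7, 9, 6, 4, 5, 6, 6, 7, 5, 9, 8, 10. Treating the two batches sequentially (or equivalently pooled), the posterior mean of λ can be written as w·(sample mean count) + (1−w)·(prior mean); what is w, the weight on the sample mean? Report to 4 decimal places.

With a Gamma(shape α, rate β) prior, the Poisson likelihood is conjugate: the posterior is Gamma(α + ΣXᵢ, β + n).
Total number of days: n = 11 + 12 = 23.
Posterior mean = (α₀+S)/(β₀+n) = [n/(β₀+n)]·(S/n) + [β₀/(β₀+n)]·(α₀/β₀), so only n and β₀ enter the weight.
Weight on data w = n/(β₀+n) = 23/(0.96+23) = 23/23.96 = 0.9599.

0.9599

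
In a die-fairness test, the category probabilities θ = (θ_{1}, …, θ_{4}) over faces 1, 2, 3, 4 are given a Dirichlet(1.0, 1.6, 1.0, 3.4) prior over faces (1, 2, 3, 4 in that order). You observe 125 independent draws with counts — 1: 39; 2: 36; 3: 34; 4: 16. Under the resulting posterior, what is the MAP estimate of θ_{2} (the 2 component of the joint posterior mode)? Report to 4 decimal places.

The Dirichlet prior is conjugate to the Multinomial likelihood: each posterior αⱼ = prior αⱼ + observed count nⱼ.
Posterior concentration: (40.0, 37.6, 35.0, 19.4), total = 132.0.
Joint mode component: (α_{2}−1)/(Σα−K) = 36.6/128.0 = 0.2859.

0.2859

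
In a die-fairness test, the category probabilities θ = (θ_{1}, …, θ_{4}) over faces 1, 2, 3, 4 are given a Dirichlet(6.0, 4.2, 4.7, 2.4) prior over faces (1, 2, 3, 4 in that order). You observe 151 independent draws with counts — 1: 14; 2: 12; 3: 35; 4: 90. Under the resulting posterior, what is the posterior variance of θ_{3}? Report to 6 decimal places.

The Dirichlet prior is conjugate to the Multinomial likelihood: each posterior αⱼ = prior αⱼ + observed count nⱼ.
Posterior concentration: (20.0, 16.2, 39.7, 92.4), total = 168.3.
Var[θ_j] = α_j(Σα−α_j)/((Σα)²(Σα+1)) = 39.7·128.6/(168.3²·169.3) = 0.001065.

0.001065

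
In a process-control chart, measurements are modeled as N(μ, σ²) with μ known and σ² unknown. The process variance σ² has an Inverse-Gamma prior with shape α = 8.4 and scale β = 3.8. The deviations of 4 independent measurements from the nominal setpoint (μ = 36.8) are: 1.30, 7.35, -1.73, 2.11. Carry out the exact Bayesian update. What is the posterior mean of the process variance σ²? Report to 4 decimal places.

With known mean μ and an Inverse-Gamma(α, β) prior on σ², the Normal likelihood is conjugate: posterior is Inv-Gamma(α + n/2, β + Σ(xᵢ−μ)²/2).
Σ(xᵢ−μ)² = (1.30)² + (7.35)² + (-1.73)² + (2.11)² = 63.1575.
Posterior: Inv-Gamma(8.4 + 4/2, 3.8 + 63.1575/2) = Inv-Gamma(10.40, 35.37875).
E[σ²|data] = β/(α−1) = 35.37875/9.40 = 3.7637.

3.7637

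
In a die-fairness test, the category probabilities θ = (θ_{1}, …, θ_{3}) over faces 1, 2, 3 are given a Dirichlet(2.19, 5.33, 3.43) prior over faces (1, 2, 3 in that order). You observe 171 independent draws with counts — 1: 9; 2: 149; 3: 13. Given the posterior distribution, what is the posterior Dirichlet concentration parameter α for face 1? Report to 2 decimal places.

11.19

The Dirichlet prior is conjugate to the Multinomial likelihood: each posterior αⱼ = prior αⱼ + observed count nⱼ.
Posterior concentration: (11.19, 154.33, 16.43), total = 181.95.
α_{1} = 2.19 + 9 = 11.19.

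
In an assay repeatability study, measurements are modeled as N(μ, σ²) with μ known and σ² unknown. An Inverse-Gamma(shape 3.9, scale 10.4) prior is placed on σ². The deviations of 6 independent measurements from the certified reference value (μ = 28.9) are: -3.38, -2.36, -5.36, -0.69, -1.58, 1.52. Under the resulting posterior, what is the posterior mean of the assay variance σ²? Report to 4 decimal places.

With known mean μ and an Inverse-Gamma(α, β) prior on σ², the Normal likelihood is conjugate: posterior is Inv-Gamma(α + n/2, β + Σ(xᵢ−μ)²/2).
Σ(xᵢ−μ)² = (-3.38)² + (-2.36)² + (-5.36)² + (-0.69)² + (-1.58)² + (1.52)² = 51.0065.
Posterior: Inv-Gamma(3.9 + 6/2, 10.4 + 51.0065/2) = Inv-Gamma(6.90, 35.90325).
E[σ²|data] = β/(α−1) = 35.90325/5.90 = 6.0853.

6.0853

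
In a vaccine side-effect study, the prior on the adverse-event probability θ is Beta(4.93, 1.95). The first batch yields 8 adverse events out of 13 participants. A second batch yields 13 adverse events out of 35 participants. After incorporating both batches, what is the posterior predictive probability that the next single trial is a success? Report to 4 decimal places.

0.4725

The Beta prior is conjugate to a Binomial/Bernoulli likelihood; the update adds successes to α and failures to β.
After batch 1: Beta(4.93+8, 1.95+5) = Beta(12.93, 6.95).
After batch 2: Beta(12.93+13, 6.95+22) = Beta(25.93, 28.95).
For a single future Bernoulli trial, P(success | data) = α/(α+β) = 0.4725.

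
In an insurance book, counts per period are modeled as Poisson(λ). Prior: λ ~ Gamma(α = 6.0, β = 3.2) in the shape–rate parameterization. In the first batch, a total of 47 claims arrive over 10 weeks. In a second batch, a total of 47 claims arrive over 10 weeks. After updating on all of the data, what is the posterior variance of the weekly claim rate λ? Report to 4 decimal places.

0.1858

With a Gamma(shape α, rate β) prior, the Poisson likelihood is conjugate: the posterior is Gamma(α + ΣXᵢ, β + n).
After batch 1: Gamma(α+S, β+n) = Gamma(6.0+47, 3.2+10) = Gamma(53.0, 13.2).
After batch 2: Gamma(α+S, β+n) = Gamma(53.0+47, 13.2+10) = Gamma(100.0, 23.2).
Var = α/β² = 100.0/23.2² = 0.1858.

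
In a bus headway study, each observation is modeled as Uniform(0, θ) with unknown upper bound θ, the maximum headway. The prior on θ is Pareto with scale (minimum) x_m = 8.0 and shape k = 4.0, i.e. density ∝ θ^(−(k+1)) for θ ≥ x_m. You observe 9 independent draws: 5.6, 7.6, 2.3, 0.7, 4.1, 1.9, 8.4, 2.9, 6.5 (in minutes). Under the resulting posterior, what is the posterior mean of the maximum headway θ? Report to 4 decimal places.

A Pareto(scale x_m, shape k) prior on the upper bound θ of Uniform(0, θ) is conjugate: posterior is Pareto(max(x_m, max xᵢ), k + n).
Sample maximum = 8.4; prior scale x_m = 8.0 → posterior scale = max = 8.4.
Posterior shape = 4.0 + 9 = 13.0.
E[θ|data] = k·x_m/(k−1) = 13.0·8.4/12.0 = 9.1000.

9.1000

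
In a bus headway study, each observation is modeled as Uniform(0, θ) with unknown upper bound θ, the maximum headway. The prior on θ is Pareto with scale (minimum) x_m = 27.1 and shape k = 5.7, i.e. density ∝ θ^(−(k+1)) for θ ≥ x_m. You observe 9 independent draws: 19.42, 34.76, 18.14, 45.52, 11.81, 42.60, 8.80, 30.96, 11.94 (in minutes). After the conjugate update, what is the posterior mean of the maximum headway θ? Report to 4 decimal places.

48.8426

A Pareto(scale x_m, shape k) prior on the upper bound θ of Uniform(0, θ) is conjugate: posterior is Pareto(max(x_m, max xᵢ), k + n).
Sample maximum = 45.52; prior scale x_m = 27.1 → posterior scale = max = 45.52.
Posterior shape = 5.7 + 9 = 14.7.
E[θ|data] = k·x_m/(k−1) = 14.7·45.52/13.7 = 48.8426.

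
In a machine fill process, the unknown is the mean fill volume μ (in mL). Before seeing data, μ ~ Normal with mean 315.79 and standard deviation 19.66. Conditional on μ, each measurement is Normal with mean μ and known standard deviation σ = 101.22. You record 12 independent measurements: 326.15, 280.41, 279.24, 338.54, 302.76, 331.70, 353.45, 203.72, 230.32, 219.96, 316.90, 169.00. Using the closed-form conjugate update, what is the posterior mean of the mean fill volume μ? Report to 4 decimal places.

For Normal data with known variance σ², a Normal(μ₀, σ₀²) prior on μ is conjugate. Posterior precision = 1/σ₀² + n/σ²; posterior mean is the precision-weighted average of μ₀ and x̄.
Σxᵢ = 326.15 + 280.41 + 279.24 + 338.54 + 302.76 + 331.70 + 353.45 + 203.72 + 230.32 + 219.96 + 316.90 + 169.00 = 3352.15, so n·x̄ = 3352.15.
σ₀² = 19.66² = 386.5156, σ² = 101.22² = 10245.4884; σ² + n·σ₀² = 10245.4884 + 12·386.5156 = 14883.6756.
Posterior mean = (μ₀/σ₀² + n·x̄/σ²)/(1/σ₀² + n/σ²) = (σ²·μ₀ + σ₀²·n·x̄)/(σ² + n·σ₀²) = (10245.4884·315.79 + 386.5156·3352.15)/14883.6756 = 4531081.050376/14883.6756 = 304.4329.

304.4329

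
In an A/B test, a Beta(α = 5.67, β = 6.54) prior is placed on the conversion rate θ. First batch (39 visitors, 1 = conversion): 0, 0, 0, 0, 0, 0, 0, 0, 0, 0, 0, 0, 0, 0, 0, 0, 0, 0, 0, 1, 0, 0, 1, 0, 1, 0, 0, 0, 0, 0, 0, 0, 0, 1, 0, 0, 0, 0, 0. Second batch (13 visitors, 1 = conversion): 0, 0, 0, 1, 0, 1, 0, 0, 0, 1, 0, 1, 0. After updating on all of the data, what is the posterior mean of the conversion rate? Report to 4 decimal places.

The Beta prior is conjugate to a Binomial/Bernoulli likelihood; the update adds successes to α and failures to β.
After batch 1: Beta(5.67+4, 6.54+35) = Beta(9.67, 41.54).
After batch 2: Beta(9.67+4, 41.54+9) = Beta(13.67, 50.54).
Posterior mean = α/(α+β) = 13.67/64.21 = 0.2129.

0.2129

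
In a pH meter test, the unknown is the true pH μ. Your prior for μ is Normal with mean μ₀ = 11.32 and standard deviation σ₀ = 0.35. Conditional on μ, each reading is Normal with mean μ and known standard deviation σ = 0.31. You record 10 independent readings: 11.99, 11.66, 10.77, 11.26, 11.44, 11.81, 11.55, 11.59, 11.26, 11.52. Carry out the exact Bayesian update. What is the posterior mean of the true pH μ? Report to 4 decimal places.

For Normal data with known variance σ², a Normal(μ₀, σ₀²) prior on μ is conjugate. Posterior precision = 1/σ₀² + n/σ²; posterior mean is the precision-weighted average of μ₀ and x̄.
Σxᵢ = 11.99 + 11.66 + 10.77 + 11.26 + 11.44 + 11.81 + 11.55 + 11.59 + 11.26 + 11.52 = 114.85, so n·x̄ = 114.85.
σ₀² = 0.35² = 0.1225, σ² = 0.31² = 0.0961; σ² + n·σ₀² = 0.0961 + 10·0.1225 = 1.3211.
Posterior mean = (μ₀/σ₀² + n·x̄/σ²)/(1/σ₀² + n/σ²) = (σ²·μ₀ + σ₀²·n·x̄)/(σ² + n·σ₀²) = (0.0961·11.32 + 0.1225·114.85)/1.3211 = 15.156977/1.3211 = 11.4730.

11.4730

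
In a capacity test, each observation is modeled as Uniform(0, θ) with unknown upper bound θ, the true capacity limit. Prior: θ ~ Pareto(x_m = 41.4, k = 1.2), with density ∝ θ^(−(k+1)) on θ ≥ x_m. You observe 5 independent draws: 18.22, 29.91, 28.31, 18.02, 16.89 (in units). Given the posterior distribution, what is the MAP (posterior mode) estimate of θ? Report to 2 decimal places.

A Pareto(scale x_m, shape k) prior on the upper bound θ of Uniform(0, θ) is conjugate: posterior is Pareto(max(x_m, max xᵢ), k + n).
Sample maximum = 29.91; prior scale x_m = 41.4 → posterior scale = max = 41.40.
Posterior shape = 1.2 + 5 = 6.2.
The Pareto density is decreasing on [x_m, ∞), so the mode is x_m = 41.40.

41.40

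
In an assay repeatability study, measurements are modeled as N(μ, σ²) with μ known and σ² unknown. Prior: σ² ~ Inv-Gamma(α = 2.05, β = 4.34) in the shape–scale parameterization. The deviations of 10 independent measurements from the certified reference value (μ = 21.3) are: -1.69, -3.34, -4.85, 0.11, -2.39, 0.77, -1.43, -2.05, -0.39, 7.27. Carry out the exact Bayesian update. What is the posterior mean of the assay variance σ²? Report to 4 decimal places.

With known mean μ and an Inverse-Gamma(α, β) prior on σ², the Normal likelihood is conjugate: posterior is Inv-Gamma(α + n/2, β + Σ(xᵢ−μ)²/2).
Σ(xᵢ−μ)² = (-1.69)² + (-3.34)² + (-4.85)² + (0.11)² + (-2.39)² + (0.77)² + (-1.43)² + (-2.05)² + (-0.39)² + (7.27)² = 103.1037.
Posterior: Inv-Gamma(2.05 + 10/2, 4.34 + 103.1037/2) = Inv-Gamma(7.05, 55.89185).
E[σ²|data] = β/(α−1) = 55.89185/6.05 = 9.2383.

9.2383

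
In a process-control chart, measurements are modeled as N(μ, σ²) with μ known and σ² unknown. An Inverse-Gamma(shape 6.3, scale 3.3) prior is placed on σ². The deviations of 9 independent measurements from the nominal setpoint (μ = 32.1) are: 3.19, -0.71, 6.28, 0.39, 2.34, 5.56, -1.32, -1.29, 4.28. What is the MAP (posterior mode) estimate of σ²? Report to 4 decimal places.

With known mean μ and an Inverse-Gamma(α, β) prior on σ², the Normal likelihood is conjugate: posterior is Inv-Gamma(α + n/2, β + Σ(xᵢ−μ)²/2).
Σ(xᵢ−μ)² = (3.19)² + (-0.71)² + (6.28)² + (0.39)² + (2.34)² + (5.56)² + (-1.32)² + (-1.29)² + (4.28)² = 108.3848.
Posterior: Inv-Gamma(6.3 + 9/2, 3.3 + 108.3848/2) = Inv-Gamma(10.80, 57.49240).
Mode = β/(α+1) = 57.49240/11.80 = 4.8722.

4.8722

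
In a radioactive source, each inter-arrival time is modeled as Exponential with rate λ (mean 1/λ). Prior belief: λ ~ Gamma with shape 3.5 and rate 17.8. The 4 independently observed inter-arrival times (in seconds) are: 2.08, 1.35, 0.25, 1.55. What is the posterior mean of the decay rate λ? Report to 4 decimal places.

0.3257

With a Gamma(shape α, rate β) prior on the exponential rate λ, the posterior after n observations with total T = Σxᵢ is Gamma(α+n, β+T).
Sum of observations T = 5.23 seconds; n = 4.
Posterior: Gamma(3.5+4, 17.8+5.23) = Gamma(7.5, 23.03).
Posterior mean of λ = α/β = 7.5/23.03 = 0.3257.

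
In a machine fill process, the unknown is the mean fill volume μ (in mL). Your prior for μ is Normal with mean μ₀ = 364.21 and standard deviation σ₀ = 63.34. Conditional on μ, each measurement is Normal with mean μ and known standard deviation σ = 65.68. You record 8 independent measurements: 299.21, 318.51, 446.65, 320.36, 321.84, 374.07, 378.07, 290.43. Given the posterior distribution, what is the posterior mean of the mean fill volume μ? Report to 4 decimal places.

346.0794

For Normal data with known variance σ², a Normal(μ₀, σ₀²) prior on μ is conjugate. Posterior precision = 1/σ₀² + n/σ²; posterior mean is the precision-weighted average of μ₀ and x̄.
Σxᵢ = 299.21 + 318.51 + 446.65 + 320.36 + 321.84 + 374.07 + 378.07 + 290.43 = 2749.14, so n·x̄ = 2749.14.
σ₀² = 63.34² = 4011.9556, σ² = 65.68² = 4313.8624; σ² + n·σ₀² = 4313.8624 + 8·4011.9556 = 36409.5072.
Posterior mean = (μ₀/σ₀² + n·x̄/σ²)/(1/σ₀² + n/σ²) = (σ²·μ₀ + σ₀²·n·x̄)/(σ² + n·σ₀²) = (4313.8624·364.21 + 4011.9556·2749.14)/36409.5072 = 12600579.442888/36409.5072 = 346.0794.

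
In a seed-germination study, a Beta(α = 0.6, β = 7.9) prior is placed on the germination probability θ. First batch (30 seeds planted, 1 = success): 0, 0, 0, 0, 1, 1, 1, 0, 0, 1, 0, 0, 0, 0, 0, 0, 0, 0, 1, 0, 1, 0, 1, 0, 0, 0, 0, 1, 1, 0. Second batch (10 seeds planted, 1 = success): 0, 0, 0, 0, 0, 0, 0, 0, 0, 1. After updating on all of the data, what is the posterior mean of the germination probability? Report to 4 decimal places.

The Beta prior is conjugate to a Binomial/Bernoulli likelihood; the update adds successes to α and failures to β.
After batch 1: Beta(0.6+9, 7.9+21) = Beta(9.6, 28.9).
After batch 2: Beta(9.6+1, 28.9+9) = Beta(10.6, 37.9).
Posterior mean = α/(α+β) = 10.6/48.5 = 0.2186.

0.2186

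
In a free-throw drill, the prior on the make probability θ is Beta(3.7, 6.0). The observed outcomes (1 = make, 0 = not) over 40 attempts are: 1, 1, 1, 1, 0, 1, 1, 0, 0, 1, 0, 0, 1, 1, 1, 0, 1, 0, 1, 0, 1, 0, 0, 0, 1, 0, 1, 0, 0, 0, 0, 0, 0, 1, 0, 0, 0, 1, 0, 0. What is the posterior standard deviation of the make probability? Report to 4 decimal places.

0.0692

The Beta prior is conjugate to a Binomial/Bernoulli likelihood; the update adds successes to α and failures to β.
Posterior: Beta(α+k, β+n−k) = Beta(3.7+17, 6.0+23) = Beta(20.7, 29.0).
Var = αβ/((α+β)²(α+β+1)) = 20.7·29.0/(49.7²·50.7) = 0.00479344; SD = √0.00479344 = 0.0692.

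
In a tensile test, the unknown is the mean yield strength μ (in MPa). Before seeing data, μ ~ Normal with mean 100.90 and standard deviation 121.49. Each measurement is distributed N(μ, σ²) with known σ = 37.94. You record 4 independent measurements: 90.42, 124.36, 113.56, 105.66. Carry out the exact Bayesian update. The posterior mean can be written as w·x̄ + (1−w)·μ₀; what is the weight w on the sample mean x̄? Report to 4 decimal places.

For Normal data with known variance σ², a Normal(μ₀, σ₀²) prior on μ is conjugate. Posterior precision = 1/σ₀² + n/σ²; posterior mean is the precision-weighted average of μ₀ and x̄.
σ₀² = 121.49² = 14759.8201, σ² = 37.94² = 1439.4436. Prior precision 1/σ₀² = 1/14759.8201; data precision n/σ² = 4/1439.4436.
w = (n/σ²)/(1/σ₀² + n/σ²) = n·σ₀²/(σ² + n·σ₀²) = 4·14759.8201/(1439.4436 + 4·14759.8201) = 59039.2804/60478.724 = 0.9762.

0.9762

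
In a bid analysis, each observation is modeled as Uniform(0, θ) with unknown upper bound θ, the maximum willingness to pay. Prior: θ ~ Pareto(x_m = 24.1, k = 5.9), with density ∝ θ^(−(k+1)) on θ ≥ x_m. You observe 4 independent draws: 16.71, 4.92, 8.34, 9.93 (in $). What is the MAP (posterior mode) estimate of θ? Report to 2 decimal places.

A Pareto(scale x_m, shape k) prior on the upper bound θ of Uniform(0, θ) is conjugate: posterior is Pareto(max(x_m, max xᵢ), k + n).
Sample maximum = 16.71; prior scale x_m = 24.1 → posterior scale = max = 24.10.
Posterior shape = 5.9 + 4 = 9.9.
The Pareto density is decreasing on [x_m, ∞), so the mode is x_m = 24.10.

24.10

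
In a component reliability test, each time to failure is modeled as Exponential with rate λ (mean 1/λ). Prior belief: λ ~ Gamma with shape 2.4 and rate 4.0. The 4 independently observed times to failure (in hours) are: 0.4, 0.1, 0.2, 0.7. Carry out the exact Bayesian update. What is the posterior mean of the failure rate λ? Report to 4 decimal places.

With a Gamma(shape α, rate β) prior on the exponential rate λ, the posterior after n observations with total T = Σxᵢ is Gamma(α+n, β+T).
Sum of observations T = 1.4 hours; n = 4.
Posterior: Gamma(2.4+4, 4.0+1.4) = Gamma(6.4, 5.4).
Posterior mean of λ = α/β = 6.4/5.4 = 1.1852.

1.1852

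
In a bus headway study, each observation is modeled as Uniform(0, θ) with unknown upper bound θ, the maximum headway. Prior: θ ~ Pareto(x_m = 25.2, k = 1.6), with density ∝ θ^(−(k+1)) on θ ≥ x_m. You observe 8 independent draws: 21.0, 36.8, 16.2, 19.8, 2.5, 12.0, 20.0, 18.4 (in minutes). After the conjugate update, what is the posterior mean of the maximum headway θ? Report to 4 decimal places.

A Pareto(scale x_m, shape k) prior on the upper bound θ of Uniform(0, θ) is conjugate: posterior is Pareto(max(x_m, max xᵢ), k + n).
Sample maximum = 36.8; prior scale x_m = 25.2 → posterior scale = max = 36.8.
Posterior shape = 1.6 + 8 = 9.6.
E[θ|data] = k·x_m/(k−1) = 9.6·36.8/8.6 = 41.0791.

41.0791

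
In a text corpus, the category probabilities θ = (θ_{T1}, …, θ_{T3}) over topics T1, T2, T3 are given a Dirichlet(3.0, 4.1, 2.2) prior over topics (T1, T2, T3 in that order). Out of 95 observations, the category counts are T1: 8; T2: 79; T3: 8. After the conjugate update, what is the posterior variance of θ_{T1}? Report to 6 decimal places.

0.000896

The Dirichlet prior is conjugate to the Multinomial likelihood: each posterior αⱼ = prior αⱼ + observed count nⱼ.
Posterior concentration: (11.0, 83.1, 10.2), total = 104.3.
Var[θ_j] = α_j(Σα−α_j)/((Σα)²(Σα+1)) = 11.0·93.3/(104.3²·105.3) = 0.000896.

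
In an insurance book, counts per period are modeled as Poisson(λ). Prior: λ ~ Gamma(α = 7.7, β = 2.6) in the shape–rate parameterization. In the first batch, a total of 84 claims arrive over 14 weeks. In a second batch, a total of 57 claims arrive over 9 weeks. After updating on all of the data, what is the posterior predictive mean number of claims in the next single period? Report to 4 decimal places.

5.8086

With a Gamma(shape α, rate β) prior, the Poisson likelihood is conjugate: the posterior is Gamma(α + ΣXᵢ, β + n).
After batch 1: Gamma(α+S, β+n) = Gamma(7.7+84, 2.6+14) = Gamma(91.7, 16.6).
After batch 2: Gamma(α+S, β+n) = Gamma(91.7+57, 16.6+9) = Gamma(148.7, 25.6).
The predictive distribution for one future period is NegBinom with mean α/β = 5.8086.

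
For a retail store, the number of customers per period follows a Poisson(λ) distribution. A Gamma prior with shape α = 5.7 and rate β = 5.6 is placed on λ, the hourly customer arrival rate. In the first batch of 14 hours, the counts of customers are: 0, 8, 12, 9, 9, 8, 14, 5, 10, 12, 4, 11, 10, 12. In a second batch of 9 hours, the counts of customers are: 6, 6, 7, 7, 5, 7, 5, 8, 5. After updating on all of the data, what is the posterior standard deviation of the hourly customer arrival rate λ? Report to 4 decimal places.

With a Gamma(shape α, rate β) prior, the Poisson likelihood is conjugate: the posterior is Gamma(α + ΣXᵢ, β + n).
Batch 1: sum of counts S = 124 over n = 14 hours.
After batch 1: Gamma(α+S, β+n) = Gamma(5.7+124, 5.6+14) = Gamma(129.7, 19.6).
Batch 2: sum of counts S = 56 over n = 9 hours.
After batch 2: Gamma(α+S, β+n) = Gamma(129.7+56, 19.6+9) = Gamma(185.7, 28.6).
SD = √α/β = √185.7/28.6 = 0.4765.

0.4765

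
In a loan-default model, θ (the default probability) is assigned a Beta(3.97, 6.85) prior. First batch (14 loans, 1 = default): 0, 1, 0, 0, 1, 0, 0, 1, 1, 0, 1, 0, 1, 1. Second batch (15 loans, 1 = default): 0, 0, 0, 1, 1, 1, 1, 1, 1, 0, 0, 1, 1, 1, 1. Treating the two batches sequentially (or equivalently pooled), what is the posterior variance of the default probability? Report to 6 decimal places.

0.006107

The Beta prior is conjugate to a Binomial/Bernoulli likelihood; the update adds successes to α and failures to β.
After batch 1: Beta(3.97+7, 6.85+7) = Beta(10.97, 13.85).
After batch 2: Beta(10.97+10, 13.85+5) = Beta(20.97, 18.85).
Var = αβ/((α+β)²(α+β+1)) = 20.97·18.85/(39.82²·40.82) = 0.006107.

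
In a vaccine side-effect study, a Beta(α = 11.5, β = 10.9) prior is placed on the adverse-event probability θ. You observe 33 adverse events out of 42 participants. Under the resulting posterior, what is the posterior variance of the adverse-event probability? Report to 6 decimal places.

0.003265

The Beta prior is conjugate to a Binomial/Bernoulli likelihood; the update adds successes to α and failures to β.
Posterior: Beta(α+k, β+n−k) = Beta(11.5+33, 10.9+9) = Beta(44.5, 19.9).
Var = αβ/((α+β)²(α+β+1)) = 44.5·19.9/(64.4²·65.4) = 0.003265.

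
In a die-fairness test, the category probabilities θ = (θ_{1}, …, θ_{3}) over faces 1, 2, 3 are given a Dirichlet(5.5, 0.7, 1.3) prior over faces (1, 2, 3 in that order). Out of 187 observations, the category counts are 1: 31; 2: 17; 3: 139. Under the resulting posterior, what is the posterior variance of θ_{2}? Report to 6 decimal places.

The Dirichlet prior is conjugate to the Multinomial likelihood: each posterior αⱼ = prior αⱼ + observed count nⱼ.
Posterior concentration: (36.5, 17.7, 140.3), total = 194.5.
Var[θ_j] = α_j(Σα−α_j)/((Σα)²(Σα+1)) = 17.7·176.8/(194.5²·195.5) = 0.000423.

0.000423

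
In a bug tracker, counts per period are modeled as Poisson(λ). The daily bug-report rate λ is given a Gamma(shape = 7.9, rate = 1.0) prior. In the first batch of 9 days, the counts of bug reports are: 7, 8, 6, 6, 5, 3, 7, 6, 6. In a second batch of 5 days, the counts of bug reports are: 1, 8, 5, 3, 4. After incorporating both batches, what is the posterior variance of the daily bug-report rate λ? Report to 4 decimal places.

With a Gamma(shape α, rate β) prior, the Poisson likelihood is conjugate: the posterior is Gamma(α + ΣXᵢ, β + n).
Batch 1: sum of counts S = 54 over n = 9 days.
After batch 1: Gamma(α+S, β+n) = Gamma(7.9+54, 1.0+9) = Gamma(61.9, 10.0).
Batch 2: sum of counts S = 21 over n = 5 days.
After batch 2: Gamma(α+S, β+n) = Gamma(61.9+21, 10.0+5) = Gamma(82.9, 15.0).
Var = α/β² = 82.9/15.0² = 0.3684.

0.3684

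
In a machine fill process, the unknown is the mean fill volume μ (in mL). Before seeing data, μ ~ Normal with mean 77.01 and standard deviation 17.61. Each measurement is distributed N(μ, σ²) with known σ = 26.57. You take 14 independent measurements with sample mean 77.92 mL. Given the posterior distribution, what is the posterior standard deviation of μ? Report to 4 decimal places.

6.5858

For Normal data with known variance σ², a Normal(μ₀, σ₀²) prior on μ is conjugate. Posterior precision = 1/σ₀² + n/σ²; posterior mean is the precision-weighted average of μ₀ and x̄.
σ₀² = 17.61² = 310.1121, σ² = 26.57² = 705.9649; σ² + n·σ₀² = 705.9649 + 14·310.1121 = 5047.5343.
Posterior precision = 1/σ₀² + n/σ² = 1/310.1121 + 14/705.9649 = (σ² + n·σ₀²)/(σ₀²σ²) = 5047.5343/(310.1121·705.9649); posterior variance σₙ² = σ₀²σ²/(σ² + n·σ₀²) = 310.1121·705.9649/5047.5343 = 43.373308.
Posterior SD = √σₙ² = √(310.1121·705.9649/5047.5343) = 6.5858.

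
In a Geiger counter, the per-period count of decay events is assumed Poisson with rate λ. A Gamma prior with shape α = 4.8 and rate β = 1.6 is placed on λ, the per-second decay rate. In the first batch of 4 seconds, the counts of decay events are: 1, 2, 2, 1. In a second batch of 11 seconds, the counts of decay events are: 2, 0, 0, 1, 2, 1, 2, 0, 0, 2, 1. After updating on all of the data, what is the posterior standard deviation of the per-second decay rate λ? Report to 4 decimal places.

With a Gamma(shape α, rate β) prior, the Poisson likelihood is conjugate: the posterior is Gamma(α + ΣXᵢ, β + n).
Batch 1: sum of counts S = 6 over n = 4 seconds.
After batch 1: Gamma(α+S, β+n) = Gamma(4.8+6, 1.6+4) = Gamma(10.8, 5.6).
Batch 2: sum of counts S = 11 over n = 11 seconds.
After batch 2: Gamma(α+S, β+n) = Gamma(10.8+11, 5.6+11) = Gamma(21.8, 16.6).
SD = √α/β = √21.8/16.6 = 0.2813.

0.2813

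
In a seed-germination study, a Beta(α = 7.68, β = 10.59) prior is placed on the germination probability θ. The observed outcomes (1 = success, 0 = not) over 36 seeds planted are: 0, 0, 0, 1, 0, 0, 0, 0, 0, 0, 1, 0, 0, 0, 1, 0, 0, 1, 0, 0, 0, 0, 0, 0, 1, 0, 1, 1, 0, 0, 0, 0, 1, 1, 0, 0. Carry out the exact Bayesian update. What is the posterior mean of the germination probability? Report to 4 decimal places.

The Beta prior is conjugate to a Binomial/Bernoulli likelihood; the update adds successes to α and failures to β.
Posterior: Beta(α+k, β+n−k) = Beta(7.68+9, 10.59+27) = Beta(16.68, 37.59).
Posterior mean = α/(α+β) = 16.68/54.27 = 0.3074.

0.3074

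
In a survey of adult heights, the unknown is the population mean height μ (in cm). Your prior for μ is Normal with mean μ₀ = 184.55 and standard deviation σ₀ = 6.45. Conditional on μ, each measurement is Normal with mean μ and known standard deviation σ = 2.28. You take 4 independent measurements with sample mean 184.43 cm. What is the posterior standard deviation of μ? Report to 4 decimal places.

For Normal data with known variance σ², a Normal(μ₀, σ₀²) prior on μ is conjugate. Posterior precision = 1/σ₀² + n/σ²; posterior mean is the precision-weighted average of μ₀ and x̄.
σ₀² = 6.45² = 41.6025, σ² = 2.28² = 5.1984; σ² + n·σ₀² = 5.1984 + 4·41.6025 = 171.6084.
Posterior precision = 1/σ₀² + n/σ² = 1/41.6025 + 4/5.1984 = (σ² + n·σ₀²)/(σ₀²σ²) = 171.6084/(41.6025·5.1984); posterior variance σₙ² = σ₀²σ²/(σ² + n·σ₀²) = 41.6025·5.1984/171.6084 = 1.260232.
Posterior SD = √σₙ² = √(41.6025·5.1984/171.6084) = 1.1226.

1.1226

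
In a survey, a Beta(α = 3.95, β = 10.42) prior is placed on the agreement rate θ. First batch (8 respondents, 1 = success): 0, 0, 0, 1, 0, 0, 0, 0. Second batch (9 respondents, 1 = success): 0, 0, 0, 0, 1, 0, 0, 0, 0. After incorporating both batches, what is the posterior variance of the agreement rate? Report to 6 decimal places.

The Beta prior is conjugate to a Binomial/Bernoulli likelihood; the update adds successes to α and failures to β.
After batch 1: Beta(3.95+1, 10.42+7) = Beta(4.95, 17.42).
After batch 2: Beta(4.95+1, 17.42+8) = Beta(5.95, 25.42).
Var = αβ/((α+β)²(α+β+1)) = 5.95·25.42/(31.37²·32.37) = 0.004748.

0.004748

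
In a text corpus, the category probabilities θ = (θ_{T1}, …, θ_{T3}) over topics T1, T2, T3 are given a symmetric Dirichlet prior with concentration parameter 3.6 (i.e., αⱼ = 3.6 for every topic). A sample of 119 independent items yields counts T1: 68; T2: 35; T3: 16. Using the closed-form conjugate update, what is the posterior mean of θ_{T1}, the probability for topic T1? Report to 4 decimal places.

0.5516

The Dirichlet prior is conjugate to the Multinomial likelihood: each posterior αⱼ = prior αⱼ + observed count nⱼ.
Posterior concentration: (71.6, 38.6, 19.6), total = 129.8.
E[θ_{T1}|data] = α_{T1}/Σα = 71.6/129.8 = 0.5516.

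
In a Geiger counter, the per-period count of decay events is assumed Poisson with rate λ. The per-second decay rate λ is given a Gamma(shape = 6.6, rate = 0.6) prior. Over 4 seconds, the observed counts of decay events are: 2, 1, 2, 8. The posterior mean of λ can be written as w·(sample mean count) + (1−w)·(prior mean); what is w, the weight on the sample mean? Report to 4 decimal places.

0.8696

With a Gamma(shape α, rate β) prior, the Poisson likelihood is conjugate: the posterior is Gamma(α + ΣXᵢ, β + n).
Posterior mean = (α₀+S)/(β₀+n) = [n/(β₀+n)]·(S/n) + [β₀/(β₀+n)]·(α₀/β₀), so only n and β₀ enter the weight.
Weight on data w = n/(β₀+n) = 4/(0.6+4) = 4/4.6 = 0.8696.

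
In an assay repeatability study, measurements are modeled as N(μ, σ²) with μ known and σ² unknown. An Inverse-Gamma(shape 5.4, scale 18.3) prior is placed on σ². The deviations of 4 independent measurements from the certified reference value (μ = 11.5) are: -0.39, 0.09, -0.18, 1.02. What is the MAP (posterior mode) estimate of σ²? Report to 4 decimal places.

2.2520

With known mean μ and an Inverse-Gamma(α, β) prior on σ², the Normal likelihood is conjugate: posterior is Inv-Gamma(α + n/2, β + Σ(xᵢ−μ)²/2).
Σ(xᵢ−μ)² = (-0.39)² + (0.09)² + (-0.18)² + (1.02)² = 1.2330.
Posterior: Inv-Gamma(5.4 + 4/2, 18.3 + 1.2330/2) = Inv-Gamma(7.40, 18.91650).
Mode = β/(α+1) = 18.91650/8.40 = 2.2520.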